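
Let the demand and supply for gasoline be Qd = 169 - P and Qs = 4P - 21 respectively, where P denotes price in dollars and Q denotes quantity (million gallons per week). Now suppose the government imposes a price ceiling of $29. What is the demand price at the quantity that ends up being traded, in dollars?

Equilibrium: 169 - P = 4P - 21, so 190 = 5P and P* = 38, Q* = 131.
Because the ceiling (29) lies below the market-clearing price, it is binding.
At P = 29: Qd = 169 - 29 = 140 and Qs = 4·29 - 21 = 95.
Only 95 units reach the market. On the demand curve, the marginal buyer's willingness to pay at Q = 95 is (169 - 95) = 74.

74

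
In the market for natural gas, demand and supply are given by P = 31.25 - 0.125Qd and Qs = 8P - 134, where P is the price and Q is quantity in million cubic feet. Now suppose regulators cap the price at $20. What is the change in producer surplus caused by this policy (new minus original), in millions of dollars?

-168

Rearranging demand gives Qd = 250 - 8P. In a free market, 250 - 8P = 8P - 134 gives the equilibrium P* = 24, Q* = 58.
Since 20 < 24, the ceiling is binding.
At P = 20: Qd = 250 - 8·20 = 90 and Qs = 8·20 - 134 = 26.
Producer surplus without the control is ½ · (24 - 16.75) · 58 = 210.25.
With the ceiling, producers sell 26 units at 20, so PS = ½ · (20 - 16.75) · 26 = 42.25.
Change in producer surplus = 42.25 - 210.25 = -168.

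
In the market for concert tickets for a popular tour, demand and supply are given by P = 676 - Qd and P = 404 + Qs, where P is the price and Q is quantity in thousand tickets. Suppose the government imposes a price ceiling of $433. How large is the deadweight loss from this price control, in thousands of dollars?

Rearranging demand gives Qd = 676 - P; rearranging supply gives Qs = P - 404. Setting quantity demanded equal to quantity supplied, 676 - P = P - 404, gives P* = 540 and Q* = 136.
Since 433 < 540, the ceiling is binding.
At P = 433: Qd = 676 - 433 = 243 and Qs = 433 - 404 = 29.
Quantity traded falls to 29. At Q = 29 the demand price is 676 - 29 = 647 and the supply price is 404 + 29 = 433.
Deadweight loss = ½ · (647 - 433) · (136 - 29) = ½ · 214 · 107 = 11449.

11449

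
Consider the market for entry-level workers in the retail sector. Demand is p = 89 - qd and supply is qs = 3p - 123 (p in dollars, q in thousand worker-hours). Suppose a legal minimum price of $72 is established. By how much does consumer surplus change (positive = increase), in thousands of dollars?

Rearranging demand gives qd = 89 - p. Without the control the market clears where 89 - p = 3p - 123, i.e. p* = 53 and q* = 36.
The floor of 72 is above the equilibrium price 53, so it binds.
At p = 72: qd = 89 - 72 = 17 and qs = 3·72 - 123 = 93.
Consumer surplus without the control is ½ · (89 - 53) · 36 = 648.
With the floor, consumers buy 17 units at 72, so CS = ½ · (89 - 72) · 17 = 144.5.
Change in consumer surplus = 144.5 - 648 = -503.5.

-503.5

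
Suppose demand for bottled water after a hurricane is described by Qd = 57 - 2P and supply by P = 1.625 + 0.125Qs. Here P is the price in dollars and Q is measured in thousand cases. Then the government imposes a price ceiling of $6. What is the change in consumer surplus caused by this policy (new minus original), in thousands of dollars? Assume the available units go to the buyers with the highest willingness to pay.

19

Rearranging supply gives Qs = 8P - 13. Equilibrium: 57 - 2P = 8P - 13, so 70 = 10P and P* = 7, Q* = 43.
Since 6 < 7, the ceiling is binding.
At P = 6: Qd = 57 - 2·6 = 45 and Qs = 8·6 - 13 = 35.
Consumer surplus without the control is ½ · (28.5 - 7) · 43 = 462.25.
With the ceiling, 35 units are sold at 6 (assume they go to the highest-value buyers). The demand price at Q = 35 is 11, so CS = ½ · [(28.5 - 6) + (11 - 6)] · 35 = 481.25.
Change in consumer surplus = 481.25 - 462.25 = 19.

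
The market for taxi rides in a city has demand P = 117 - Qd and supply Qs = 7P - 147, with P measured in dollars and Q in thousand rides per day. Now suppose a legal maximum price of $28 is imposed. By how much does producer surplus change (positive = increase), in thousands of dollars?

Rearranging demand gives Qd = 117 - P. Setting quantity demanded equal to quantity supplied, 117 - P = 7P - 147, gives P* = 33 and Q* = 84.
Because the ceiling (28) lies below the market-clearing price, it is binding.
At P = 28: Qd = 117 - 28 = 89 and Qs = 7·28 - 147 = 49.
Producer surplus without the control is ½ · (33 - 21) · 84 = 504.
With the ceiling, producers sell 49 units at 28, so PS = ½ · (28 - 21) · 49 = 171.5.
Change in producer surplus = 171.5 - 504 = -332.5.

-332.5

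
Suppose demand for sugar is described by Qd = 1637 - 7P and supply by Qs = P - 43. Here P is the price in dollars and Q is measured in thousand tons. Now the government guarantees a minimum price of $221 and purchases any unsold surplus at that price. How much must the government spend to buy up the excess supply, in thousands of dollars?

In a free market, 1637 - 7P = P - 43 gives the equilibrium P* = 210, Q* = 167.
Because the floor (221) lies above the market-clearing price, it is binding.
At P = 221: Qd = 1637 - 7·221 = 90 and Qs = 221 - 43 = 178.
Surplus = Qs - Qd = 88.
Government expenditure = surplus × support price = 88 × 221 = 19448.

19448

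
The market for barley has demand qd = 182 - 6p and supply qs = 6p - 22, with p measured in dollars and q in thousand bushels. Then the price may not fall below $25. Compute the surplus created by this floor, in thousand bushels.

Equilibrium: 182 - 6p = 6p - 22, so 204 = 12p and p* = 17, q* = 80.
Since 25 > 17, the floor is binding.
At p = 25: qd = 182 - 6·25 = 32 and qs = 6·25 - 22 = 128.
Surplus = qs - qd = 128 - 32 = 96.

96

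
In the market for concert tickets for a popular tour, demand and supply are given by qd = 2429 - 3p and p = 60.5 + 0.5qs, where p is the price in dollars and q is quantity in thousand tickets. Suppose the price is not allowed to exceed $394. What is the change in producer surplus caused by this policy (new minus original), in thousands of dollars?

-90828

Rearranging supply gives qs = 2p - 121. Setting quantity demanded equal to quantity supplied, 2429 - 3p = 2p - 121, gives p* = 510 and q* = 899.
Since 394 < 510, the ceiling is binding.
At p = 394: qd = 2429 - 3·394 = 1247 and qs = 2·394 - 121 = 667.
Producer surplus without the control is ½ · (510 - 60.5) · 899 = 202050.25.
With the ceiling, producers sell 667 units at 394, so PS = ½ · (394 - 60.5) · 667 = 111222.25.
Change in producer surplus = 111222.25 - 202050.25 = -90828.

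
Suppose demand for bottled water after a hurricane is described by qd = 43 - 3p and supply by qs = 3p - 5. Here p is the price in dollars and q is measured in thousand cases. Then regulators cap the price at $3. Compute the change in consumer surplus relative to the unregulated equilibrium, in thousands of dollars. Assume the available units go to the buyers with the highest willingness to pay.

-17.5

Setting quantity demanded equal to quantity supplied, 43 - 3p = 3p - 5, gives p* = 8 and q* = 19.
Since 3 < 8, the ceiling is binding.
At p = 3: qd = 43 - 3·3 = 34 and qs = 3·3 - 5 = 4.
Consumer surplus without the control is ½ · (43/3 - 8) · 19 = 361/6.
With the ceiling, 4 units are sold at 3 (assume they go to the highest-value buyers). The demand price at q = 4 is 13, so CS = ½ · [(43/3 - 3) + (13 - 3)] · 4 = 128/3.
Change in consumer surplus = 128/3 - 361/6 = -17.5.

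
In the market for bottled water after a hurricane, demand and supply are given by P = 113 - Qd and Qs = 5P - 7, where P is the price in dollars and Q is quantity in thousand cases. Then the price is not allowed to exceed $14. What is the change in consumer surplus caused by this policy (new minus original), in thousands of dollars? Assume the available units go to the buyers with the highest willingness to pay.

-72

Rearranging demand gives Qd = 113 - P. Equilibrium: 113 - P = 5P - 7, so 120 = 6P and P* = 20, Q* = 93.
The ceiling of 14 is below the equilibrium price 20, so it binds.
At P = 14: Qd = 113 - 14 = 99 and Qs = 5·14 - 7 = 63.
Consumer surplus without the control is ½ · (113 - 20) · 93 = 4324.5.
With the ceiling, 63 units are sold at 14 (assume they go to the highest-value buyers). The demand price at Q = 63 is 50, so CS = ½ · [(113 - 14) + (50 - 14)] · 63 = 4252.5.
Change in consumer surplus = 4252.5 - 4324.5 = -72.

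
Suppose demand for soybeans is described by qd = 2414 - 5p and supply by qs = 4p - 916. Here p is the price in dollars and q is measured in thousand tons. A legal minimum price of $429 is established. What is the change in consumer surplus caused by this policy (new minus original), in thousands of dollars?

-24573.5

Equilibrium: 2414 - 5p = 4p - 916, so 3330 = 9p and p* = 370, q* = 564.
Because the floor (429) lies above the market-clearing price, it is binding.
At p = 429: qd = 2414 - 5·429 = 269 and qs = 4·429 - 916 = 800.
Consumer surplus without the control is ½ · (482.8 - 370) · 564 = 31809.6.
With the floor, consumers buy 269 units at 429, so CS = ½ · (482.8 - 429) · 269 = 7236.1.
Change in consumer surplus = 7236.1 - 31809.6 = -24573.5.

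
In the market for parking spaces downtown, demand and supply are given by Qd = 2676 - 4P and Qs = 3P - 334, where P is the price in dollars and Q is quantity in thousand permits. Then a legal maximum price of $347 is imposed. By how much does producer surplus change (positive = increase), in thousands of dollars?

-69014.5

Equilibrium: 2676 - 4P = 3P - 334, so 3010 = 7P and P* = 430, Q* = 956.
Since 347 < 430, the ceiling is binding.
At P = 347: Qd = 2676 - 4·347 = 1288 and Qs = 3·347 - 334 = 707.
Producer surplus without the control is ½ · (430 - 334/3) · 956 = 456968/3.
With the ceiling, producers sell 707 units at 347, so PS = ½ · (347 - 334/3) · 707 = 499849/6.
Change in producer surplus = 499849/6 - 456968/3 = -69014.5.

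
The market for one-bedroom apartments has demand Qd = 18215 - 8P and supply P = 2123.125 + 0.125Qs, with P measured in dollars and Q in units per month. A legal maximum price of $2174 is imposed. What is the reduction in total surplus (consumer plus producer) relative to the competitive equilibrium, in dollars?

Rearranging supply gives Qs = 8P - 16985. Equilibrium: 18215 - 8P = 8P - 16985, so 35200 = 16P and P* = 2200, Q* = 615.
The ceiling of 2174 is below the equilibrium price 2200, so it binds.
At P = 2174: Qd = 18215 - 8·2174 = 823 and Qs = 8·2174 - 16985 = 407.
Quantity traded falls to 407. At Q = 407 the demand price is (18215 - 407)/8 = 2226 and the supply price is (16985 + 407)/8 = 2174.
Deadweight loss = ½ · (2226 - 2174) · (615 - 407) = ½ · 52 · 208 = 5408.

5408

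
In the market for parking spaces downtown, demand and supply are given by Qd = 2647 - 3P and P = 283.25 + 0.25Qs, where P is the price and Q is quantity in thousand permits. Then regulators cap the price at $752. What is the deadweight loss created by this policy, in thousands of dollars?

Rearranging supply gives Qs = 4P - 1133. In a free market, 2647 - 3P = 4P - 1133 gives the equilibrium P* = 540, Q* = 1027.
The ceiling of 752 is above the equilibrium price 540, so it is not binding; the market clears at P* = 540, Q* = 1027.
Since the control does not bind, no trades are prevented and deadweight loss is zero.

0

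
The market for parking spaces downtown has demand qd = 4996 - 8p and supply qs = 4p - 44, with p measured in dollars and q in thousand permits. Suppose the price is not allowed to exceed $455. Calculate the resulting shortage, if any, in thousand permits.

Without the control the market clears where 4996 - 8p = 4p - 44, i.e. p* = 420 and q* = 1636.
Since 455 is above p* = 420, the ceiling does not bind and the free-market outcome prevails.
Since the control does not bind, there is no shortage.

0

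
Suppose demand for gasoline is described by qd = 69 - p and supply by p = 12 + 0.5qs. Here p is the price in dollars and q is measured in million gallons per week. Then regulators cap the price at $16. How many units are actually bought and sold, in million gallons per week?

8

Rearranging supply gives qs = 2p - 24. Equilibrium: 69 - p = 2p - 24, so 93 = 3p and p* = 31, q* = 38.
Because the ceiling (16) lies below the market-clearing price, it is binding.
At p = 16: qd = 69 - 16 = 53 and qs = 2·16 - 24 = 8.
The quantity actually transacted is the short side, supply: 8.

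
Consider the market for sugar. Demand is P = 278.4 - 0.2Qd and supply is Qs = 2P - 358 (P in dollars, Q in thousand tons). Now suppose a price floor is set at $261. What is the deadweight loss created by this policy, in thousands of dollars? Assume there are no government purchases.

1058.75

Rearranging demand gives Qd = 1392 - 5P. Setting quantity demanded equal to quantity supplied, 1392 - 5P = 2P - 358, gives P* = 250 and Q* = 142.
Because the floor (261) lies above the market-clearing price, it is binding.
At P = 261: Qd = 1392 - 5·261 = 87 and Qs = 2·261 - 358 = 164.
Quantity traded falls to 87. At Q = 87 the demand price is (1392 - 87)/5 = 261 and the supply price is (358 + 87)/2 = 222.5.
Deadweight loss = ½ · (261 - 222.5) · (142 - 87) = ½ · 38.5 · 55 = 1058.75.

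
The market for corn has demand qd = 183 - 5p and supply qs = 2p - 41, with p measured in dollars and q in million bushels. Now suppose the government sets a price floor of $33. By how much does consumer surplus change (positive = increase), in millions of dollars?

-20.5

In a free market, 183 - 5p = 2p - 41 gives the equilibrium p* = 32, q* = 23.
Because the floor (33) lies above the market-clearing price, it is binding.
At p = 33: qd = 183 - 5·33 = 18 and qs = 2·33 - 41 = 25.
Consumer surplus without the control is ½ · (36.6 - 32) · 23 = 52.9.
With the floor, consumers buy 18 units at 33, so CS = ½ · (36.6 - 33) · 18 = 32.4.
Change in consumer surplus = 32.4 - 52.9 = -20.5.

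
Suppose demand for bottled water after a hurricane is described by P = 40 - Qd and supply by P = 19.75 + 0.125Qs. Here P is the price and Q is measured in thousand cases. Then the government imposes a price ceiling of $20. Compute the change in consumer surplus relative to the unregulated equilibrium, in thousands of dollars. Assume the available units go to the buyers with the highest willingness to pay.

-124

Rearranging demand gives Qd = 40 - P; rearranging supply gives Qs = 8P - 158. Equilibrium: 40 - P = 8P - 158, so 198 = 9P and P* = 22, Q* = 18.
Since 20 < 22, the ceiling is binding.
At P = 20: Qd = 40 - 20 = 20 and Qs = 8·20 - 158 = 2.
Consumer surplus without the control is ½ · (40 - 22) · 18 = 162.
With the ceiling, 2 units are sold at 20 (assume they go to the highest-value buyers). The demand price at Q = 2 is 38, so CS = ½ · [(40 - 20) + (38 - 20)] · 2 = 38.
Change in consumer surplus = 38 - 162 = -124.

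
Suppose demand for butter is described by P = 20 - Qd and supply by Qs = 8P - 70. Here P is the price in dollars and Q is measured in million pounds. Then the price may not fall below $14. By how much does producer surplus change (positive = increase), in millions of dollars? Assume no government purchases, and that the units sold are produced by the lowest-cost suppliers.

Rearranging demand gives Qd = 20 - P. In a free market, 20 - P = 8P - 70 gives the equilibrium P* = 10, Q* = 10.
Since 14 > 10, the floor is binding.
At P = 14: Qd = 20 - 14 = 6 and Qs = 8·14 - 70 = 42.
Producer surplus without the control is ½ · (10 - 8.75) · 10 = 6.25.
With the floor, 6 units are sold at 14. The supply price at Q = 6 is 9.5, so PS = ½ · [(14 - 8.75) + (14 - 9.5)] · 6 = 29.25.
Change in producer surplus = 29.25 - 6.25 = 23.

23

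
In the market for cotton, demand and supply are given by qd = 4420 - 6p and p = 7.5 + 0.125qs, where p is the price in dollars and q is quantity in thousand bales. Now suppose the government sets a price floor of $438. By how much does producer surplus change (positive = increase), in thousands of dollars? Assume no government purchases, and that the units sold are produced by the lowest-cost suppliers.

180127

Rearranging supply gives qs = 8p - 60. Without the control the market clears where 4420 - 6p = 8p - 60, i.e. p* = 320 and q* = 2500.
Because the floor (438) lies above the market-clearing price, it is binding.
At p = 438: qd = 4420 - 6·438 = 1792 and qs = 8·438 - 60 = 3444.
Producer surplus without the control is ½ · (320 - 7.5) · 2500 = 390625.
With the floor, 1792 units are sold at 438. The supply price at q = 1792 is 231.5, so PS = ½ · [(438 - 7.5) + (438 - 231.5)] · 1792 = 570752.
Change in producer surplus = 570752 - 390625 = 180127.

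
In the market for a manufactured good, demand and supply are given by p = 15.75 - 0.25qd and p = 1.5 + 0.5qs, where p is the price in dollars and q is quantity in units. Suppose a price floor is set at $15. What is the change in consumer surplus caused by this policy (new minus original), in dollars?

-44

Rearranging demand gives qd = 63 - 4p; rearranging supply gives qs = 2p - 3. Setting quantity demanded equal to quantity supplied, 63 - 4p = 2p - 3, gives p* = 11 and q* = 19.
Because the floor (15) lies above the market-clearing price, it is binding.
At p = 15: qd = 63 - 4·15 = 3 and qs = 2·15 - 3 = 27.
Consumer surplus without the control is ½ · (15.75 - 11) · 19 = 45.125.
With the floor, consumers buy 3 units at 15, so CS = ½ · (15.75 - 15) · 3 = 1.125.
Change in consumer surplus = 1.125 - 45.125 = -44.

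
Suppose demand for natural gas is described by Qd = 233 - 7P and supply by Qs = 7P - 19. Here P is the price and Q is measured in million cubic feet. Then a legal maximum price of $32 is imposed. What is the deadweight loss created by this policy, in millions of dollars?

Equilibrium: 233 - 7P = 7P - 19, so 252 = 14P and P* = 18, Q* = 107.
The ceiling of 32 is above the equilibrium price 18, so it is not binding; the market clears at P* = 18, Q* = 107.
Since the control does not bind, no trades are prevented and deadweight loss is zero.

0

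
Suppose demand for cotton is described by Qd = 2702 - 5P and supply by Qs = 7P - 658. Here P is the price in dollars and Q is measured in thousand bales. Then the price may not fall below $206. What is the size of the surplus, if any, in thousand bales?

Setting quantity demanded equal to quantity supplied, 2702 - 5P = 7P - 658, gives P* = 280 and Q* = 1302.
The floor of 206 is below the equilibrium price 280, so it is not binding; the market clears at P* = 280, Q* = 1302.
Since the control does not bind, there is no surplus.

0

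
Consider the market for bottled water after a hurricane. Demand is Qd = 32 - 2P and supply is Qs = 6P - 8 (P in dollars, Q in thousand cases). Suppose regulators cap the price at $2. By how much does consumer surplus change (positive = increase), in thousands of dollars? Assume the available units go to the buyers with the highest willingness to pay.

Setting quantity demanded equal to quantity supplied, 32 - 2P = 6P - 8, gives P* = 5 and Q* = 22.
The ceiling of 2 is below the equilibrium price 5, so it binds.
At P = 2: Qd = 32 - 2·2 = 28 and Qs = 6·2 - 8 = 4.
Consumer surplus without the control is ½ · (16 - 5) · 22 = 121.
With the ceiling, 4 units are sold at 2 (assume they go to the highest-value buyers). The demand price at Q = 4 is 14, so CS = ½ · [(16 - 2) + (14 - 2)] · 4 = 52.
Change in consumer surplus = 52 - 121 = -69.

-69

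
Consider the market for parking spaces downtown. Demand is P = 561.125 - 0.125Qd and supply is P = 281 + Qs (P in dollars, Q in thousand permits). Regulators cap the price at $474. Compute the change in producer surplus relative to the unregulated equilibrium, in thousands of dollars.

Rearranging demand gives Qd = 4489 - 8P; rearranging supply gives Qs = P - 281. In a free market, 4489 - 8P = P - 281 gives the equilibrium P* = 530, Q* = 249.
Since 474 < 530, the ceiling is binding.
At P = 474: Qd = 4489 - 8·474 = 697 and Qs = 474 - 281 = 193.
Producer surplus without the control is ½ · (530 - 281) · 249 = 31000.5.
With the ceiling, producers sell 193 units at 474, so PS = ½ · (474 - 281) · 193 = 18624.5.
Change in producer surplus = 18624.5 - 31000.5 = -12376.

-12376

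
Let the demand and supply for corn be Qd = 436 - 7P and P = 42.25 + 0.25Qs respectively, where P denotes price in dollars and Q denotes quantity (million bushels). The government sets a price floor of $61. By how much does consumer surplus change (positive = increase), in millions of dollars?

Rearranging supply gives Qs = 4P - 169. Equilibrium: 436 - 7P = 4P - 169, so 605 = 11P and P* = 55, Q* = 51.
The floor of 61 is above the equilibrium price 55, so it binds.
At P = 61: Qd = 436 - 7·61 = 9 and Qs = 4·61 - 169 = 75.
Consumer surplus without the control is ½ · (436/7 - 55) · 51 = 2601/14.
With the floor, consumers buy 9 units at 61, so CS = ½ · (436/7 - 61) · 9 = 81/14.
Change in consumer surplus = 81/14 - 2601/14 = -180.

-180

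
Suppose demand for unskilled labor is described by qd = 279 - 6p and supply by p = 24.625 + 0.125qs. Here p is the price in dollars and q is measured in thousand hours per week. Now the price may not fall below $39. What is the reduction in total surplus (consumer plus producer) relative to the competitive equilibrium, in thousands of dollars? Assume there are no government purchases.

131.25

Rearranging supply gives qs = 8p - 197. In a free market, 279 - 6p = 8p - 197 gives the equilibrium p* = 34, q* = 75.
The floor of 39 is above the equilibrium price 34, so it binds.
At p = 39: qd = 279 - 6·39 = 45 and qs = 8·39 - 197 = 115.
Quantity traded falls to 45. At q = 45 the demand price is (279 - 45)/6 = 39 and the supply price is (197 + 45)/8 = 30.25.
Deadweight loss = ½ · (39 - 30.25) · (75 - 45) = ½ · 8.75 · 30 = 131.25.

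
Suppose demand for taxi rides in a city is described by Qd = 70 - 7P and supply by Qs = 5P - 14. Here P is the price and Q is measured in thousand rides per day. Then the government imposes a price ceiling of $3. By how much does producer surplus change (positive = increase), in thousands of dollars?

Equilibrium: 70 - 7P = 5P - 14, so 84 = 12P and P* = 7, Q* = 21.
Because the ceiling (3) lies below the market-clearing price, it is binding.
At P = 3: Qd = 70 - 7·3 = 49 and Qs = 5·3 - 14 = 1.
Producer surplus without the control is ½ · (7 - 2.8) · 21 = 44.1.
With the ceiling, producers sell 1 units at 3, so PS = ½ · (3 - 2.8) · 1 = 0.1.
Change in producer surplus = 0.1 - 44.1 = -44.

-44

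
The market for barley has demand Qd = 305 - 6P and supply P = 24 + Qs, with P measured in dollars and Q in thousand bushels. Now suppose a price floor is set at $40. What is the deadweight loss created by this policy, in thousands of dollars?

Rearranging supply gives Qs = P - 24. Setting quantity demanded equal to quantity supplied, 305 - 6P = P - 24, gives P* = 47 and Q* = 23.
Since 40 is below P* = 47, the floor does not bind and the free-market outcome prevails.
Since the control does not bind, no trades are prevented and deadweight loss is zero.

0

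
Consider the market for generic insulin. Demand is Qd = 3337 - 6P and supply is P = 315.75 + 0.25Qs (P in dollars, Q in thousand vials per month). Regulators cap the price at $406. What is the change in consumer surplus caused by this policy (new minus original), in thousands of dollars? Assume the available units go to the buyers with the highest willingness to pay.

15606

Rearranging supply gives Qs = 4P - 1263. In a free market, 3337 - 6P = 4P - 1263 gives the equilibrium P* = 460, Q* = 577.
The ceiling of 406 is below the equilibrium price 460, so it binds.
At P = 406: Qd = 3337 - 6·406 = 901 and Qs = 4·406 - 1263 = 361.
Consumer surplus without the control is ½ · (3337/6 - 460) · 577 = 332929/12.
With the ceiling, 361 units are sold at 406 (assume they go to the highest-value buyers). The demand price at Q = 361 is 496, so CS = ½ · [(3337/6 - 406) + (496 - 406)] · 361 = 520201/12.
Change in consumer surplus = 520201/12 - 332929/12 = 15606.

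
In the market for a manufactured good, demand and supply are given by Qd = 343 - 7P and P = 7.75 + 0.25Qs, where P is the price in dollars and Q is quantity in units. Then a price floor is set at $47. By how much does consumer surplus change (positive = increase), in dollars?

Rearranging supply gives Qs = 4P - 31. Setting quantity demanded equal to quantity supplied, 343 - 7P = 4P - 31, gives P* = 34 and Q* = 105.
Because the floor (47) lies above the market-clearing price, it is binding.
At P = 47: Qd = 343 - 7·47 = 14 and Qs = 4·47 - 31 = 157.
Consumer surplus without the control is ½ · (49 - 34) · 105 = 787.5.
With the floor, consumers buy 14 units at 47, so CS = ½ · (49 - 47) · 14 = 14.
Change in consumer surplus = 14 - 787.5 = -773.5.

-773.5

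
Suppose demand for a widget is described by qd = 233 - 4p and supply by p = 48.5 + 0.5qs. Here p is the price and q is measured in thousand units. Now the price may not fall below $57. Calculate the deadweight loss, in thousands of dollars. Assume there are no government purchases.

Rearranging supply gives qs = 2p - 97. Equilibrium: 233 - 4p = 2p - 97, so 330 = 6p and p* = 55, q* = 13.
Since 57 > 55, the floor is binding.
At p = 57: qd = 233 - 4·57 = 5 and qs = 2·57 - 97 = 17.
Quantity traded falls to 5. At q = 5 the demand price is (233 - 5)/4 = 57 and the supply price is (97 + 5)/2 = 51.
Deadweight loss = ½ · (57 - 51) · (13 - 5) = ½ · 6 · 8 = 24.

24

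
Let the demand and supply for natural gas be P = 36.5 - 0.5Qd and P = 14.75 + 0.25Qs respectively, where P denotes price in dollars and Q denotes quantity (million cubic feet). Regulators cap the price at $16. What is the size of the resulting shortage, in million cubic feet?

Rearranging demand gives Qd = 73 - 2P; rearranging supply gives Qs = 4P - 59. Equilibrium: 73 - 2P = 4P - 59, so 132 = 6P and P* = 22, Q* = 29.
Because the ceiling (16) lies below the market-clearing price, it is binding.
At P = 16: Qd = 73 - 2·16 = 41 and Qs = 4·16 - 59 = 5.
Shortage = Qd - Qs = 41 - 5 = 36.

36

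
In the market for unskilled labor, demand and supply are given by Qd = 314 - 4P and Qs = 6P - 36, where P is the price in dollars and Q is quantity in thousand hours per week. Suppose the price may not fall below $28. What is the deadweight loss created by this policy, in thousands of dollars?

Setting quantity demanded equal to quantity supplied, 314 - 4P = 6P - 36, gives P* = 35 and Q* = 174.
Since 28 is below P* = 35, the floor does not bind and the free-market outcome prevails.
Since the control does not bind, no trades are prevented and deadweight loss is zero.

0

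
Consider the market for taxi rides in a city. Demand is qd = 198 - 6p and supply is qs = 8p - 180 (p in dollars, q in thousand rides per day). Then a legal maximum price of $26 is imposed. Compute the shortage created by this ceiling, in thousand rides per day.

Equilibrium: 198 - 6p = 8p - 180, so 378 = 14p and p* = 27, q* = 36.
The ceiling of 26 is below the equilibrium price 27, so it binds.
At p = 26: qd = 198 - 6·26 = 42 and qs = 8·26 - 180 = 28.
Shortage = qd - qs = 42 - 28 = 14.

14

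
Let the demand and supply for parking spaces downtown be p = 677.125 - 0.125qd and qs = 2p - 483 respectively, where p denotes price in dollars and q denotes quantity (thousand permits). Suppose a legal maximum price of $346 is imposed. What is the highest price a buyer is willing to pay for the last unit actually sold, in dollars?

Rearranging demand gives qd = 5417 - 8p. Equilibrium: 5417 - 8p = 2p - 483, so 5900 = 10p and p* = 590, q* = 697.
Because the ceiling (346) lies below the market-clearing price, it is binding.
At p = 346: qd = 5417 - 8·346 = 2649 and qs = 2·346 - 483 = 209.
Only 209 units reach the market. On the demand curve, the marginal buyer's willingness to pay at q = 209 is (5417 - 209)/8 = 651.

651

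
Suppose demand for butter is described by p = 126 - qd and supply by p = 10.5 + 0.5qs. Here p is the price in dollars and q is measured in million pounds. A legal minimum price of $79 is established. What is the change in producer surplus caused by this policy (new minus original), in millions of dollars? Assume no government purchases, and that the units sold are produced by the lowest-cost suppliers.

1185

Rearranging demand gives qd = 126 - p; rearranging supply gives qs = 2p - 21. Without the control the market clears where 126 - p = 2p - 21, i.e. p* = 49 and q* = 77.
Because the floor (79) lies above the market-clearing price, it is binding.
At p = 79: qd = 126 - 79 = 47 and qs = 2·79 - 21 = 137.
Producer surplus without the control is ½ · (49 - 10.5) · 77 = 1482.25.
With the floor, 47 units are sold at 79. The supply price at q = 47 is 34, so PS = ½ · [(79 - 10.5) + (79 - 34)] · 47 = 2667.25.
Change in producer surplus = 2667.25 - 1482.25 = 1185.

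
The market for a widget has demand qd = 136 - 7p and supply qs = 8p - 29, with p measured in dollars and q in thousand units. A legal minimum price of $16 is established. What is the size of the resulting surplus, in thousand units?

In a free market, 136 - 7p = 8p - 29 gives the equilibrium p* = 11, q* = 59.
The floor of 16 is above the equilibrium price 11, so it binds.
At p = 16: qd = 136 - 7·16 = 24 and qs = 8·16 - 29 = 99.
Surplus = qs - qd = 99 - 24 = 75.

75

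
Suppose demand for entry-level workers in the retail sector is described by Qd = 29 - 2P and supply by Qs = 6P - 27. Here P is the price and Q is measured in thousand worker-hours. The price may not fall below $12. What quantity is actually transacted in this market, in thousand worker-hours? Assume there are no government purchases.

Without the control the market clears where 29 - 2P = 6P - 27, i.e. P* = 7 and Q* = 15.
Because the floor (12) lies above the market-clearing price, it is binding.
At P = 12: Qd = 29 - 2·12 = 5 and Qs = 6·12 - 27 = 45.
The quantity actually transacted is the short side, demand: 5.

5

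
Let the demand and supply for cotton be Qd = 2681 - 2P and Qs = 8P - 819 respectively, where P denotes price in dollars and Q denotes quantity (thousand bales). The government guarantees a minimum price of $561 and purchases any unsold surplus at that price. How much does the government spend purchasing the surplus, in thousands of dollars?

1183710

Equilibrium: 2681 - 2P = 8P - 819, so 3500 = 10P and P* = 350, Q* = 1981.
Since 561 > 350, the floor is binding.
At P = 561: Qd = 2681 - 2·561 = 1559 and Qs = 8·561 - 819 = 3669.
Surplus = Qs - Qd = 2110.
Government expenditure = surplus × support price = 2110 × 561 = 1183710.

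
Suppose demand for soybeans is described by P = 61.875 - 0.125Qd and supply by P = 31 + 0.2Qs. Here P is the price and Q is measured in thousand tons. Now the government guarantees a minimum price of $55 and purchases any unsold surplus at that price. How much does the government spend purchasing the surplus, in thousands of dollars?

Rearranging demand gives Qd = 495 - 8P; rearranging supply gives Qs = 5P - 155. In a free market, 495 - 8P = 5P - 155 gives the equilibrium P* = 50, Q* = 95.
Since 55 > 50, the floor is binding.
At P = 55: Qd = 495 - 8·55 = 55 and Qs = 5·55 - 155 = 120.
Surplus = Qs - Qd = 65.
Government expenditure = surplus × support price = 65 × 55 = 3575.

3575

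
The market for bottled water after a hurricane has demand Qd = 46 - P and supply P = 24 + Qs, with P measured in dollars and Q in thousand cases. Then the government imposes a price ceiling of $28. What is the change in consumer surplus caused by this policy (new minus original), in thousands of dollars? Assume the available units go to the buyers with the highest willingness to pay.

Rearranging supply gives Qs = P - 24. Without the control the market clears where 46 - P = P - 24, i.e. P* = 35 and Q* = 11.
Because the ceiling (28) lies below the market-clearing price, it is binding.
At P = 28: Qd = 46 - 28 = 18 and Qs = 28 - 24 = 4.
Consumer surplus without the control is ½ · (46 - 35) · 11 = 60.5.
With the ceiling, 4 units are sold at 28 (assume they go to the highest-value buyers). The demand price at Q = 4 is 42, so CS = ½ · [(46 - 28) + (42 - 28)] · 4 = 64.
Change in consumer surplus = 64 - 60.5 = 3.5.

3.5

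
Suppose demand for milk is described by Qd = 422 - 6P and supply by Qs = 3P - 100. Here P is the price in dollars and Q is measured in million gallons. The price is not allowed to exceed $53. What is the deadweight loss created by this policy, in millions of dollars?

56.25

In a free market, 422 - 6P = 3P - 100 gives the equilibrium P* = 58, Q* = 74.
The ceiling of 53 is below the equilibrium price 58, so it binds.
At P = 53: Qd = 422 - 6·53 = 104 and Qs = 3·53 - 100 = 59.
Quantity traded falls to 59. At Q = 59 the demand price is (422 - 59)/6 = 60.5 and the supply price is (100 + 59)/3 = 53.
Deadweight loss = ½ · (60.5 - 53) · (74 - 59) = ½ · 7.5 · 15 = 56.25.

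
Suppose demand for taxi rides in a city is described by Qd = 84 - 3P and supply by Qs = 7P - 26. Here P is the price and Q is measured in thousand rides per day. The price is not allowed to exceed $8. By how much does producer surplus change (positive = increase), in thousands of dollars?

-121.5

Setting quantity demanded equal to quantity supplied, 84 - 3P = 7P - 26, gives P* = 11 and Q* = 51.
The ceiling of 8 is below the equilibrium price 11, so it binds.
At P = 8: Qd = 84 - 3·8 = 60 and Qs = 7·8 - 26 = 30.
Producer surplus without the control is ½ · (11 - 26/7) · 51 = 2601/14.
With the ceiling, producers sell 30 units at 8, so PS = ½ · (8 - 26/7) · 30 = 450/7.
Change in producer surplus = 450/7 - 2601/14 = -121.5.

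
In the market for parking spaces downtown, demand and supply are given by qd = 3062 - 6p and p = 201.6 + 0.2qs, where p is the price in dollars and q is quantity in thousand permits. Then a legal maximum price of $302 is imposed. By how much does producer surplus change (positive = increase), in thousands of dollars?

-45696

Rearranging supply gives qs = 5p - 1008. Without the control the market clears where 3062 - 6p = 5p - 1008, i.e. p* = 370 and q* = 842.
Since 302 < 370, the ceiling is binding.
At p = 302: qd = 3062 - 6·302 = 1250 and qs = 5·302 - 1008 = 502.
Producer surplus without the control is ½ · (370 - 201.6) · 842 = 70896.4.
With the ceiling, producers sell 502 units at 302, so PS = ½ · (302 - 201.6) · 502 = 25200.4.
Change in producer surplus = 25200.4 - 70896.4 = -45696.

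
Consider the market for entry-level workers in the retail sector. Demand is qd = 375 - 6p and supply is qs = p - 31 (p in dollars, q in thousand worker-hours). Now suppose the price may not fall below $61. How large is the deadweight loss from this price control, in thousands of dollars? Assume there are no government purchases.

189

Without the control the market clears where 375 - 6p = p - 31, i.e. p* = 58 and q* = 27.
Since 61 > 58, the floor is binding.
At p = 61: qd = 375 - 6·61 = 9 and qs = 61 - 31 = 30.
Quantity traded falls to 9. At q = 9 the demand price is (375 - 9)/6 = 61 and the supply price is 31 + 9 = 40.
Deadweight loss = ½ · (61 - 40) · (27 - 9) = ½ · 21 · 18 = 189.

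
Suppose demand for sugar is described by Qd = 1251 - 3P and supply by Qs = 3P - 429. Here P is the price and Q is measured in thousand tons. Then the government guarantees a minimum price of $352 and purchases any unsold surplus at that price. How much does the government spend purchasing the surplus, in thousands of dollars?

152064

Without the control the market clears where 1251 - 3P = 3P - 429, i.e. P* = 280 and Q* = 411.
Since 352 > 280, the floor is binding.
At P = 352: Qd = 1251 - 3·352 = 195 and Qs = 3·352 - 429 = 627.
Surplus = Qs - Qd = 432.
Government expenditure = surplus × support price = 432 × 352 = 152064.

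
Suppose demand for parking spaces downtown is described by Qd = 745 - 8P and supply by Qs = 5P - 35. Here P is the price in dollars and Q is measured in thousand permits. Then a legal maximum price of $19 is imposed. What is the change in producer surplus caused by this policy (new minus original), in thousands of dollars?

Equilibrium: 745 - 8P = 5P - 35, so 780 = 13P and P* = 60, Q* = 265.
The ceiling of 19 is below the equilibrium price 60, so it binds.
At P = 19: Qd = 745 - 8·19 = 593 and Qs = 5·19 - 35 = 60.
Producer surplus without the control is ½ · (60 - 7) · 265 = 7022.5.
With the ceiling, producers sell 60 units at 19, so PS = ½ · (19 - 7) · 60 = 360.
Change in producer surplus = 360 - 7022.5 = -6662.5.

-6662.5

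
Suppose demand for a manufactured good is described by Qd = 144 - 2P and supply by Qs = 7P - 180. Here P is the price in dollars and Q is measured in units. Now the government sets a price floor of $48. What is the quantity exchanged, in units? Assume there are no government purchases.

48

Equilibrium: 144 - 2P = 7P - 180, so 324 = 9P and P* = 36, Q* = 72.
Since 48 > 36, the floor is binding.
At P = 48: Qd = 144 - 2·48 = 48 and Qs = 7·48 - 180 = 156.
The quantity actually transacted is the short side, demand: 48.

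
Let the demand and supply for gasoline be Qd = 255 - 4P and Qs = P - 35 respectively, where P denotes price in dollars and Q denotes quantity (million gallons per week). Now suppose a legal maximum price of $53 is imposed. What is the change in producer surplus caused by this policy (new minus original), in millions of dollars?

In a free market, 255 - 4P = P - 35 gives the equilibrium P* = 58, Q* = 23.
Because the ceiling (53) lies below the market-clearing price, it is binding.
At P = 53: Qd = 255 - 4·53 = 43 and Qs = 53 - 35 = 18.
Producer surplus without the control is ½ · (58 - 35) · 23 = 264.5.
With the ceiling, producers sell 18 units at 53, so PS = ½ · (53 - 35) · 18 = 162.
Change in producer surplus = 162 - 264.5 = -102.5.

-102.5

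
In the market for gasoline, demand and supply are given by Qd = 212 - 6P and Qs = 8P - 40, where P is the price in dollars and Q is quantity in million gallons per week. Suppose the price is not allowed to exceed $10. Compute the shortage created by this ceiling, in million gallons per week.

Setting quantity demanded equal to quantity supplied, 212 - 6P = 8P - 40, gives P* = 18 and Q* = 104.
The ceiling of 10 is below the equilibrium price 18, so it binds.
At P = 10: Qd = 212 - 6·10 = 152 and Qs = 8·10 - 40 = 40.
Shortage = Qd - Qs = 152 - 40 = 112.

112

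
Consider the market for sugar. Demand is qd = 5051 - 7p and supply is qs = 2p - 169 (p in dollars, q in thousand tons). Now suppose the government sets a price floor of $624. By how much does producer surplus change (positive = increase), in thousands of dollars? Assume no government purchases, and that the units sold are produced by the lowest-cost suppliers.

Equilibrium: 5051 - 7p = 2p - 169, so 5220 = 9p and p* = 580, q* = 991.
Because the floor (624) lies above the market-clearing price, it is binding.
At p = 624: qd = 5051 - 7·624 = 683 and qs = 2·624 - 169 = 1079.
Producer surplus without the control is ½ · (580 - 84.5) · 991 = 245520.25.
With the floor, 683 units are sold at 624. The supply price at q = 683 is 426, so PS = ½ · [(624 - 84.5) + (624 - 426)] · 683 = 251856.25.
Change in producer surplus = 251856.25 - 245520.25 = 6336.

6336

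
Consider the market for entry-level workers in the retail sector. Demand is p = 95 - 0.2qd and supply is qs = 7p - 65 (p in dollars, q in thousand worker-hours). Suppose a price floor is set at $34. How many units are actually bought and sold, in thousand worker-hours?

250

Rearranging demand gives qd = 475 - 5p. In a free market, 475 - 5p = 7p - 65 gives the equilibrium p* = 45, q* = 250.
The floor of 34 is below the equilibrium price 45, so it is not binding; the market clears at p* = 45, q* = 250.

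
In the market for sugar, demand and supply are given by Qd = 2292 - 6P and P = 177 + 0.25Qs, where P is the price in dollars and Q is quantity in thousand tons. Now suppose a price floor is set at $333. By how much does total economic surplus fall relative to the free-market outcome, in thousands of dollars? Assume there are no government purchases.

Rearranging supply gives Qs = 4P - 708. Without the control the market clears where 2292 - 6P = 4P - 708, i.e. P* = 300 and Q* = 492.
Since 333 > 300, the floor is binding.
At P = 333: Qd = 2292 - 6·333 = 294 and Qs = 4·333 - 708 = 624.
Quantity traded falls to 294. At Q = 294 the demand price is (2292 - 294)/6 = 333 and the supply price is (708 + 294)/4 = 250.5.
Deadweight loss = ½ · (333 - 250.5) · (492 - 294) = ½ · 82.5 · 198 = 8167.5.

8167.5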